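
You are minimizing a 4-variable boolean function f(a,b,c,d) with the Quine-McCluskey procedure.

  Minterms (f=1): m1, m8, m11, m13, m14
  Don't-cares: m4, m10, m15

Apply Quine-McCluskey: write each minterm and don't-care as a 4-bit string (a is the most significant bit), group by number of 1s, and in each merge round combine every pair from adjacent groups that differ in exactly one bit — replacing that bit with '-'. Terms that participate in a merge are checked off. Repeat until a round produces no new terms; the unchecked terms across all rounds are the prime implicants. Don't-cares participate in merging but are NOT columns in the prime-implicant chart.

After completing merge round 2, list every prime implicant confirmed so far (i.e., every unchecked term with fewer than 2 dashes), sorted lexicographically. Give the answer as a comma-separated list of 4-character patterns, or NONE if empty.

size-2^0 implicants → 0001  0100  1000(✓)  1010(✓)  1011(✓)  1101(✓)  1110(✓)  1111(✓)
size-2^1 implicants → 1-10(✓)  1-11(✓)  10-0  101-(✓)  11-1  111-(✓)
size-2^2 implicants → 1-1-
Unchecked terms (primes): 0001, 0100, 1-1-, 10-0, 11-1

0001, 0100, 10-0, 11-1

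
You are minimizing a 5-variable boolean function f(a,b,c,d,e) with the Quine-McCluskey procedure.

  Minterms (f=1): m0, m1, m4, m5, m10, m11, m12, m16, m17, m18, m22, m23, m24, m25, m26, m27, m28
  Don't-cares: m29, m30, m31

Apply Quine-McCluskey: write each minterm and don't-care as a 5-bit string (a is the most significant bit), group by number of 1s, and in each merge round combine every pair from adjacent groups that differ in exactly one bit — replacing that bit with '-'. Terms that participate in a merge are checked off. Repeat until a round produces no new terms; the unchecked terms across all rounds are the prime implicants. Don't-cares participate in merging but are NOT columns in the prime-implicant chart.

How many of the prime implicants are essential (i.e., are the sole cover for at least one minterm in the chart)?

[col 0] 00000*, 00001*, 00100*, 00101*, 01010*, 01011*, 01100*, 10000*, 10001*, 10010*, 10110*, 10111*, 11000*, 11001*, 11010*, 11011*, 11100*, 11101*, 11110*, 11111*
[col 1] -0000*, -0001*, -1010*, -1011*, -1100, 0-100, 00-00*, 00-01*, 0000-*, 0010-*, 0101-*, 1-000*, 1-001*, 1-010*, 1-110*, 1-111*, 10-10*, 100-0*, 1000-*, 1011-*, 11-00*, 11-01*, 11-10*, 11-11*, 110-0*, 110-1*, 1100-*, 1101-*, 111-0*, 111-1*, 1110-*, 1111-*
[col 2] -000-, -101-, 00-0-, 1--10, 1-0-0, 1-00-, 1-11-, 11--0*, 11--1*, 11-0-*, 11-1-*, 110--*, 111--*
[col 3] 11---
Prime implicants: -000-, -101-, -1100, 0-100, 00-0-, 1--10, 1-0-0, 1-00-, 1-11-, 11---
PI chart (minterm → PIs covering it):
  0 | -000-,00-0-
  1 | -000-,00-0-
  4 | 0-100,00-0-
  5 | 00-0-  (sole → essential)
  10 | -101-  (sole → essential)
  11 | -101-  (sole → essential)
  12 | -1100,0-100
  16 | -000-,1-0-0,1-00-
  17 | -000-,1-00-
  18 | 1--10,1-0-0
  22 | 1--10,1-11-
  23 | 1-11-  (sole → essential)
  24 | 1-0-0,1-00-,11---
  25 | 1-00-,11---
  26 | -101-,1--10,1-0-0,11---
  27 | -101-,11---
  28 | -1100,11---
Essential prime implicants: -101-, 00-0-, 1-11-

3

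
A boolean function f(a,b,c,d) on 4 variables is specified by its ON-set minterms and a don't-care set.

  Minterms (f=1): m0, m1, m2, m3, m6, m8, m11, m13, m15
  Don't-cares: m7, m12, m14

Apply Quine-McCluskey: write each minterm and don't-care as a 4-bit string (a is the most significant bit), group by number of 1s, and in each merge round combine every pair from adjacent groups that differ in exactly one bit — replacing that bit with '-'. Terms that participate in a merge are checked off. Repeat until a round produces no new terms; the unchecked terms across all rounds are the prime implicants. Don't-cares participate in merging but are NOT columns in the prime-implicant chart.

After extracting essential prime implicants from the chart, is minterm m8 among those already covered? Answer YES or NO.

NO

size-2^0 implicants → 0000(✓)  0001(✓)  0010(✓)  0011(✓)  0110(✓)  0111(✓)  1000(✓)  1011(✓)  1100(✓)  1101(✓)  1110(✓)  1111(✓)
size-2^1 implicants → -000  -011(✓)  -110(✓)  -111(✓)  0-10(✓)  0-11(✓)  00-0(✓)  00-1(✓)  000-(✓)  001-(✓)  011-(✓)  1-00  1-11(✓)  11-0(✓)  11-1(✓)  110-(✓)  111-(✓)
size-2^2 implicants → --11  -11-  0-1-  00--  11--
Unchecked terms (primes): --11, -000, -11-, 0-1-, 00--, 1-00, 11--
Minterm coverage:
  m0 ⊆ -000,00--
  m1 ⊆ 00-- [E]
  m2 ⊆ 0-1-,00--
  m3 ⊆ --11,0-1-,00--
  m6 ⊆ -11-,0-1-
  m8 ⊆ -000,1-00
  m11 ⊆ --11 [E]
  m13 ⊆ 11-- [E]
  m15 ⊆ --11,-11-,11--
E = {--11, 00--, 11--}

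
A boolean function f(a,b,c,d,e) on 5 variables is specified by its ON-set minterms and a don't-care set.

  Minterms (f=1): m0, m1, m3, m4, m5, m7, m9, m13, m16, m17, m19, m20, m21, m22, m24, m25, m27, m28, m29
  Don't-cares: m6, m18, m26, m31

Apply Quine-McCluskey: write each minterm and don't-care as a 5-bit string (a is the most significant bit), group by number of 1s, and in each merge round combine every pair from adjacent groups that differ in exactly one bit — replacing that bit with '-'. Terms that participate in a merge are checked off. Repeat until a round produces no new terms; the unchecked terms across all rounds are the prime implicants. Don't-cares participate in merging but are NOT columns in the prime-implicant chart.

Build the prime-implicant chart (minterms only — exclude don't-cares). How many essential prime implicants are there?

size-2^0 implicants → 00000(✓)  00001(✓)  00011(✓)  00100(✓)  00101(✓)  00110(✓)  00111(✓)  01001(✓)  01101(✓)  10000(✓)  10001(✓)  10010(✓)  10011(✓)  10100(✓)  10101(✓)  10110(✓)  11000(✓)  11001(✓)  11010(✓)  11011(✓)  11100(✓)  11101(✓)  11111(✓)
size-2^1 implicants → -0000(✓)  -0001(✓)  -0011(✓)  -0100(✓)  -0101(✓)  -0110(✓)  -1001(✓)  -1101(✓)  0-001(✓)  0-101(✓)  00-00(✓)  00-01(✓)  00-11(✓)  000-1(✓)  0000-(✓)  001-0(✓)  001-1(✓)  0010-(✓)  0011-(✓)  01-01(✓)  1-000(✓)  1-001(✓)  1-010(✓)  1-011(✓)  1-100(✓)  1-101(✓)  10-00(✓)  10-01(✓)  10-10(✓)  100-0(✓)  100-1(✓)  1000-(✓)  1001-(✓)  101-0(✓)  1010-(✓)  11-00(✓)  11-01(✓)  11-11(✓)  110-0(✓)  110-1(✓)  1100-(✓)  1101-(✓)  111-1(✓)  1110-(✓)
size-2^2 implicants → --001(✓)  --101(✓)  -0-00(✓)  -0-01(✓)  -00-1  -000-(✓)  -01-0  -010-(✓)  -1-01(✓)  0--01(✓)  00--1  00-0-(✓)  001--  1--00(✓)  1--01(✓)  1-0-0(✓)  1-0-1(✓)  1-00-(✓)  1-01-(✓)  1-10-(✓)  10--0  10-0-(✓)  100--(✓)  11--1  11-0-(✓)  110--(✓)
size-2^3 implicants → ---01  -0-0-  1--0-  1-0--
Unchecked terms (primes): ---01, -0-0-, -00-1, -01-0, 00--1, 001--, 1--0-, 1-0--, 10--0, 11--1
Minterm coverage:
  m0 ⊆ -0-0- [E]
  m1 ⊆ ---01,-0-0-,-00-1,00--1
  m3 ⊆ -00-1,00--1
  m4 ⊆ -0-0-,-01-0,001--
  m5 ⊆ ---01,-0-0-,00--1,001--
  m7 ⊆ 00--1,001--
  m9 ⊆ ---01 [E]
  m13 ⊆ ---01 [E]
  m16 ⊆ -0-0-,1--0-,1-0--,10--0
  m17 ⊆ ---01,-0-0-,-00-1,1--0-,1-0--
  m19 ⊆ -00-1,1-0--
  m20 ⊆ -0-0-,-01-0,1--0-,10--0
  m21 ⊆ ---01,-0-0-,1--0-
  m22 ⊆ -01-0,10--0
  m24 ⊆ 1--0-,1-0--
  m25 ⊆ ---01,1--0-,1-0--,11--1
  m27 ⊆ 1-0--,11--1
  m28 ⊆ 1--0- [E]
  m29 ⊆ ---01,1--0-,11--1
E = {---01, -0-0-, 1--0-}

3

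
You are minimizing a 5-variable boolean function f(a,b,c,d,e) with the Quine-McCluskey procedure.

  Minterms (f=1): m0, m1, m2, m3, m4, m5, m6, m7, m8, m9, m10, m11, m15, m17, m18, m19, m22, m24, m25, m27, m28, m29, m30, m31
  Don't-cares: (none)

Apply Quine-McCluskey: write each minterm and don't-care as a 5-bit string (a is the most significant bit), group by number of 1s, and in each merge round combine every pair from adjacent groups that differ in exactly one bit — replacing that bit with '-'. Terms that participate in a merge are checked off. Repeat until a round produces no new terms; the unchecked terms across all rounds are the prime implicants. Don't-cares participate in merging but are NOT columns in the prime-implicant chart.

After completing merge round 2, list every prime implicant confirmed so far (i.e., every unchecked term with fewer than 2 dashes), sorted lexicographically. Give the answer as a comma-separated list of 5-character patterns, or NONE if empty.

1-110

size-2^0 implicants → 00000(✓)  00001(✓)  00010(✓)  00011(✓)  00100(✓)  00101(✓)  00110(✓)  00111(✓)  01000(✓)  01001(✓)  01010(✓)  01011(✓)  01111(✓)  10001(✓)  10010(✓)  10011(✓)  10110(✓)  11000(✓)  11001(✓)  11011(✓)  11100(✓)  11101(✓)  11110(✓)  11111(✓)
size-2^1 implicants → -0001(✓)  -0010(✓)  -0011(✓)  -0110(✓)  -1000(✓)  -1001(✓)  -1011(✓)  -1111(✓)  0-000(✓)  0-001(✓)  0-010(✓)  0-011(✓)  0-111(✓)  00-00(✓)  00-01(✓)  00-10(✓)  00-11(✓)  000-0(✓)  000-1(✓)  0000-(✓)  0001-(✓)  001-0(✓)  001-1(✓)  0010-(✓)  0011-(✓)  01-11(✓)  010-0(✓)  010-1(✓)  0100-(✓)  0101-(✓)  1-001(✓)  1-011(✓)  1-110  10-10(✓)  100-1(✓)  1001-(✓)  11-00(✓)  11-01(✓)  11-11(✓)  110-1(✓)  1100-(✓)  111-0(✓)  111-1(✓)  1110-(✓)  1111-(✓)
size-2^2 implicants → --001(✓)  --011(✓)  -0-10  -00-1(✓)  -001-  -1-11  -10-1(✓)  -100-  0--11  0-0-0(✓)  0-0-1(✓)  0-00-(✓)  0-01-(✓)  00--0(✓)  00--1(✓)  00-0-(✓)  00-1-(✓)  000--(✓)  001--(✓)  010--(✓)  1-0-1(✓)  11--1  11-0-  111--
size-2^3 implicants → --0-1  0-0--  00---
Unchecked terms (primes): --0-1, -0-10, -001-, -1-11, -100-, 0--11, 0-0--, 00---, 1-110, 11--1, 11-0-, 111--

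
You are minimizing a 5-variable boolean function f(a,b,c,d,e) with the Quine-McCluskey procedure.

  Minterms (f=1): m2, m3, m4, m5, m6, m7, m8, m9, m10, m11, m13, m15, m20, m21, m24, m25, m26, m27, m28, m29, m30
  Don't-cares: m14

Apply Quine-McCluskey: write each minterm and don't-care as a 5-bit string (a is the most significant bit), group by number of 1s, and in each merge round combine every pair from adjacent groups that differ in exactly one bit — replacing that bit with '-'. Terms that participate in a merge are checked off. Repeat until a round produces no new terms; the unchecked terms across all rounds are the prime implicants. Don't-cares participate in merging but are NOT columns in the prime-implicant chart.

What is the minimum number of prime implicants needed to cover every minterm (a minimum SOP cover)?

Round 0: 00010✓ 00011✓ 00100✓ 00101✓ 00110✓ 00111✓ 01000✓ 01001✓ 01010✓ 01011✓ 01101✓ 01110✓ 01111✓ 10100✓ 10101✓ 11000✓ 11001✓ 11010✓ 11011✓ 11100✓ 11101✓ 11110✓
Round 1: -0100✓ -0101✓ -1000✓ -1001✓ -1010✓ -1011✓ -1101✓ -1110✓ 0-010✓ 0-011✓ 0-101✓ 0-110✓ 0-111✓ 00-10✓ 00-11✓ 0001-✓ 001-0✓ 001-1✓ 0010-✓ 0011-✓ 01-01✓ 01-10✓ 01-11✓ 010-0✓ 010-1✓ 0100-✓ 0101-✓ 011-1✓ 0111-✓ 1-100✓ 1-101✓ 1010-✓ 11-00✓ 11-01✓ 11-10✓ 110-0✓ 110-1✓ 1100-✓ 1101-✓ 111-0✓ 1110-✓
Round 2: --101 -010- -1-01 -1-10 -10-0✓ -10-1✓ -100-✓ -101-✓ 0--10✓ 0--11✓ 0-01-✓ 0-1-1 0-11-✓ 00-1-✓ 001-- 01--1 01-1-✓ 010--✓ 1-10- 11--0 11-0- 110--✓
Round 3: -10-- 0--1-
PIs = {--101, -010-, -1-01, -1-10, -10--, 0--1-, 0-1-1, 001--, 01--1, 1-10-, 11--0, 11-0-}
Coverage chart:
  m2: 0--1- ←essential
  m3: 0--1- ←essential
  m4: -010-,001--
  m5: --101,-010-,0-1-1,001--
  m6: 0--1-,001--
  m7: 0--1-,0-1-1,001--
  m8: -10-- ←essential
  m9: -1-01,-10--,01--1
  m10: -1-10,-10--,0--1-
  m11: -10--,0--1-,01--1
  m13: --101,-1-01,0-1-1,01--1
  m15: 0--1-,0-1-1,01--1
  m20: -010-,1-10-
  m21: --101,-010-,1-10-
  m24: -10--,11--0,11-0-
  m25: -1-01,-10--,11-0-
  m26: -1-10,-10--,11--0
  m27: -10-- ←essential
  m28: 1-10-,11--0,11-0-
  m29: --101,-1-01,1-10-,11-0-
  m30: -1-10,11--0
Essential: -10--, 0--1-
Petrick residual → --101, -010-, 11--0
Min cover (5 terms): cd'e + b'cd' + bc' + a'd + abe'

5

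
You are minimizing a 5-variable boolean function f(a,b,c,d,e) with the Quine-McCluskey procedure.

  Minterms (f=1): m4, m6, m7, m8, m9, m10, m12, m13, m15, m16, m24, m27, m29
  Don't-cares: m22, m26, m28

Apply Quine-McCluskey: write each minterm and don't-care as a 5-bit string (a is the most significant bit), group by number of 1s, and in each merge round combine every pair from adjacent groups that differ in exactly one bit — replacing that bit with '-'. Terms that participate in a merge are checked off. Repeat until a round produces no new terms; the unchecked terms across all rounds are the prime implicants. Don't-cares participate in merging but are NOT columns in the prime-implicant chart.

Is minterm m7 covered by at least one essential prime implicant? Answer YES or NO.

NO

size-2^0 implicants → 00100(✓)  00110(✓)  00111(✓)  01000(✓)  01001(✓)  01010(✓)  01100(✓)  01101(✓)  01111(✓)  10000(✓)  10110(✓)  11000(✓)  11010(✓)  11011(✓)  11100(✓)  11101(✓)
size-2^1 implicants → -0110  -1000(✓)  -1010(✓)  -1100(✓)  -1101(✓)  0-100  0-111  001-0  0011-  01-00(✓)  01-01(✓)  010-0(✓)  0100-(✓)  011-1  0110-(✓)  1-000  11-00(✓)  110-0(✓)  1101-  1110-(✓)
size-2^2 implicants → -1-00  -10-0  -110-  01-0-
Unchecked terms (primes): -0110, -1-00, -10-0, -110-, 0-100, 0-111, 001-0, 0011-, 01-0-, 011-1, 1-000, 1101-
Minterm coverage:
  m4 ⊆ 0-100,001-0
  m6 ⊆ -0110,001-0,0011-
  m7 ⊆ 0-111,0011-
  m8 ⊆ -1-00,-10-0,01-0-
  m9 ⊆ 01-0- [E]
  m10 ⊆ -10-0 [E]
  m12 ⊆ -1-00,-110-,0-100,01-0-
  m13 ⊆ -110-,01-0-,011-1
  m15 ⊆ 0-111,011-1
  m16 ⊆ 1-000 [E]
  m24 ⊆ -1-00,-10-0,1-000
  m27 ⊆ 1101- [E]
  m29 ⊆ -110- [E]
E = {-10-0, -110-, 01-0-, 1-000, 1101-}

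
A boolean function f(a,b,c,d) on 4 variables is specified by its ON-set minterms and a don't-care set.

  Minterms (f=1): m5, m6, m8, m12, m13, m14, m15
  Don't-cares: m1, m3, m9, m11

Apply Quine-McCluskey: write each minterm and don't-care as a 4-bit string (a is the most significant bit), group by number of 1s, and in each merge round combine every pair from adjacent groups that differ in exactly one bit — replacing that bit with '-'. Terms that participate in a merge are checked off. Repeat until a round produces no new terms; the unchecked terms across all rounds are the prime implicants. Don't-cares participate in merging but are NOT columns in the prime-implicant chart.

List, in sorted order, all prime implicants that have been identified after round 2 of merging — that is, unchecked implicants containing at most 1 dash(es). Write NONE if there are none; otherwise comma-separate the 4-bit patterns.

-110

[col 0] 0001*, 0011*, 0101*, 0110*, 1000*, 1001*, 1011*, 1100*, 1101*, 1110*, 1111*
[col 1] -001*, -011*, -101*, -110, 0-01*, 00-1*, 1-00*, 1-01*, 1-11*, 10-1*, 100-*, 11-0*, 11-1*, 110-*, 111-*
[col 2] --01, -0-1, 1--1, 1-0-, 11--
Prime implicants: --01, -0-1, -110, 1--1, 1-0-, 11--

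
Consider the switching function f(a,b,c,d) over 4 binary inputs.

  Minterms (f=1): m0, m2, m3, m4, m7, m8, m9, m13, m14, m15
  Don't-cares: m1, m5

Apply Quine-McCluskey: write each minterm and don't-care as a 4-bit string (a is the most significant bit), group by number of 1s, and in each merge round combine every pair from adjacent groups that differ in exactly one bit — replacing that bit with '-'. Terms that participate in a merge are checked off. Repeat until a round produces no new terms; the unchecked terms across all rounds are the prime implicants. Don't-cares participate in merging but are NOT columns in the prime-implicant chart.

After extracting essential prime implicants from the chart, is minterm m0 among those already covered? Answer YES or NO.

YES

size-2^0 implicants → 0000(✓)  0001(✓)  0010(✓)  0011(✓)  0100(✓)  0101(✓)  0111(✓)  1000(✓)  1001(✓)  1101(✓)  1110(✓)  1111(✓)
size-2^1 implicants → -000(✓)  -001(✓)  -101(✓)  -111(✓)  0-00(✓)  0-01(✓)  0-11(✓)  00-0(✓)  00-1(✓)  000-(✓)  001-(✓)  01-1(✓)  010-(✓)  1-01(✓)  100-(✓)  11-1(✓)  111-
size-2^2 implicants → --01  -00-  -1-1  0--1  0-0-  00--
Unchecked terms (primes): --01, -00-, -1-1, 0--1, 0-0-, 00--, 111-
Minterm coverage:
  m0 ⊆ -00-,0-0-,00--
  m2 ⊆ 00-- [E]
  m3 ⊆ 0--1,00--
  m4 ⊆ 0-0- [E]
  m7 ⊆ -1-1,0--1
  m8 ⊆ -00- [E]
  m9 ⊆ --01,-00-
  m13 ⊆ --01,-1-1
  m14 ⊆ 111- [E]
  m15 ⊆ -1-1,111-
E = {-00-, 0-0-, 00--, 111-}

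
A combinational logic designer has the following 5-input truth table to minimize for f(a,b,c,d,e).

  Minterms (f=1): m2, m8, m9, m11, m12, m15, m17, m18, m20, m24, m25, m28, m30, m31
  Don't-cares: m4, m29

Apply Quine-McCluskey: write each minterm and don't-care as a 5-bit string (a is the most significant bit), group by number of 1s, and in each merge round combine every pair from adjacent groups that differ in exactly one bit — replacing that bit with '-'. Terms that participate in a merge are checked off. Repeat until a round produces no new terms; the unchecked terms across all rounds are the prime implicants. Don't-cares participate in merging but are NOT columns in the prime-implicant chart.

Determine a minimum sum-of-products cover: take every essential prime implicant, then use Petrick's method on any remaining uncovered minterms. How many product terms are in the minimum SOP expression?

[col 0] 00010*, 00100*, 01000*, 01001*, 01011*, 01100*, 01111*, 10001*, 10010*, 10100*, 11000*, 11001*, 11100*, 11101*, 11110*, 11111*
[col 1] -0010, -0100*, -1000*, -1001*, -1100*, -1111, 0-100*, 01-00*, 01-11, 010-1, 0100-*, 1-001, 1-100*, 11-00*, 11-01*, 1100-*, 111-0*, 111-1*, 1110-*, 1111-*
[col 2] --100, -1-00, -100-, 11-0-, 111--
Prime implicants: --100, -0010, -1-00, -100-, -1111, 01-11, 010-1, 1-001, 11-0-, 111--
PI chart (minterm → PIs covering it):
  2 | -0010  (sole → essential)
  8 | -1-00,-100-
  9 | -100-,010-1
  11 | 01-11,010-1
  12 | --100,-1-00
  15 | -1111,01-11
  17 | 1-001  (sole → essential)
  18 | -0010  (sole → essential)
  20 | --100  (sole → essential)
  24 | -1-00,-100-,11-0-
  25 | -100-,1-001,11-0-
  28 | --100,-1-00,11-0-,111--
  30 | 111--  (sole → essential)
  31 | -1111,111--
Essential prime implicants: --100, -0010, 1-001, 111--
Petrick residual → -100-, 01-11
Minimum SOP uses 6 PIs: cd'e' + b'c'de' + bc'd' + a'bde + ac'd'e + abc

6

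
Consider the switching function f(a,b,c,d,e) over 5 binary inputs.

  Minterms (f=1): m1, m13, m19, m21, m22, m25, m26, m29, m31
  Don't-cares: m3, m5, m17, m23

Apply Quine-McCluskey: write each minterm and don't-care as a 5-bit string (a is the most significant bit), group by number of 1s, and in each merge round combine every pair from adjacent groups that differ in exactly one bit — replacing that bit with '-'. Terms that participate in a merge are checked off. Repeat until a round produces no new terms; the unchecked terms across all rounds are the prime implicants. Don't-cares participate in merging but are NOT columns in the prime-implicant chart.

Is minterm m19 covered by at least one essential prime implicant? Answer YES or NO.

size-2^0 implicants → 00001(✓)  00011(✓)  00101(✓)  01101(✓)  10001(✓)  10011(✓)  10101(✓)  10110(✓)  10111(✓)  11001(✓)  11010  11101(✓)  11111(✓)
size-2^1 implicants → -0001(✓)  -0011(✓)  -0101(✓)  -1101(✓)  0-101(✓)  00-01(✓)  000-1(✓)  1-001(✓)  1-101(✓)  1-111(✓)  10-01(✓)  10-11(✓)  100-1(✓)  101-1(✓)  1011-  11-01(✓)  111-1(✓)
size-2^2 implicants → --101  -0-01  -00-1  1--01  1-1-1  10--1
Unchecked terms (primes): --101, -0-01, -00-1, 1--01, 1-1-1, 10--1, 1011-, 11010
Minterm coverage:
  m1 ⊆ -0-01,-00-1
  m13 ⊆ --101 [E]
  m19 ⊆ -00-1,10--1
  m21 ⊆ --101,-0-01,1--01,1-1-1,10--1
  m22 ⊆ 1011- [E]
  m25 ⊆ 1--01 [E]
  m26 ⊆ 11010 [E]
  m29 ⊆ --101,1--01,1-1-1
  m31 ⊆ 1-1-1 [E]
E = {--101, 1--01, 1-1-1, 1011-, 11010}

NO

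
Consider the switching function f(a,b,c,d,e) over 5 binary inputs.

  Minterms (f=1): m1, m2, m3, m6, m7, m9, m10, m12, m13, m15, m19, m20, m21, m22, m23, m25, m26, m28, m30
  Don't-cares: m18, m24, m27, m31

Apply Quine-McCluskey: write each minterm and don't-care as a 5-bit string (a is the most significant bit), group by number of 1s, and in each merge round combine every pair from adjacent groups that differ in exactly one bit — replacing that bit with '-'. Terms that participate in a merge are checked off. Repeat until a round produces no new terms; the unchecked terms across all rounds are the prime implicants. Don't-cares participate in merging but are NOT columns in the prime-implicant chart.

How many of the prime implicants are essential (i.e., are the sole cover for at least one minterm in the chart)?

3

[col 0] 00001*, 00010*, 00011*, 00110*, 00111*, 01001*, 01010*, 01100*, 01101*, 01111*, 10010*, 10011*, 10100*, 10101*, 10110*, 10111*, 11000*, 11001*, 11010*, 11011*, 11100*, 11110*, 11111*
[col 1] -0010*, -0011*, -0110*, -0111*, -1001, -1010*, -1100, -1111*, 0-001, 0-010*, 0-111*, 00-10*, 00-11*, 000-1, 0001-*, 0011-*, 01-01, 011-1, 0110-, 1-010*, 1-011*, 1-100*, 1-110*, 1-111*, 10-10*, 10-11*, 1001-*, 101-0*, 101-1*, 1010-*, 1011-*, 11-00*, 11-10*, 11-11*, 110-0*, 110-1*, 1100-*, 1101-*, 111-0*, 1111-*
[col 2] --010, --111, -0-10*, -0-11*, -001-*, -011-*, 00-1-*, 1--10*, 1--11*, 1-01-*, 1-1-0, 1-11-*, 10-1-*, 101--, 11--0, 11-1-*, 110--
[col 3] -0-1-, 1--1-
Prime implicants: --010, --111, -0-1-, -1001, -1100, 0-001, 000-1, 01-01, 011-1, 0110-, 1--1-, 1-1-0, 101--, 11--0, 110--
PI chart (minterm → PIs covering it):
  1 | 0-001,000-1
  2 | --010,-0-1-
  3 | -0-1-,000-1
  6 | -0-1-  (sole → essential)
  7 | --111,-0-1-
  9 | -1001,0-001,01-01
  10 | --010  (sole → essential)
  12 | -1100,0110-
  13 | 01-01,011-1,0110-
  15 | --111,011-1
  19 | -0-1-,1--1-
  20 | 1-1-0,101--
  21 | 101--  (sole → essential)
  22 | -0-1-,1--1-,1-1-0,101--
  23 | --111,-0-1-,1--1-,101--
  25 | -1001,110--
  26 | --010,1--1-,11--0,110--
  28 | -1100,1-1-0,11--0
  30 | 1--1-,1-1-0,11--0
Essential prime implicants: --010, -0-1-, 101--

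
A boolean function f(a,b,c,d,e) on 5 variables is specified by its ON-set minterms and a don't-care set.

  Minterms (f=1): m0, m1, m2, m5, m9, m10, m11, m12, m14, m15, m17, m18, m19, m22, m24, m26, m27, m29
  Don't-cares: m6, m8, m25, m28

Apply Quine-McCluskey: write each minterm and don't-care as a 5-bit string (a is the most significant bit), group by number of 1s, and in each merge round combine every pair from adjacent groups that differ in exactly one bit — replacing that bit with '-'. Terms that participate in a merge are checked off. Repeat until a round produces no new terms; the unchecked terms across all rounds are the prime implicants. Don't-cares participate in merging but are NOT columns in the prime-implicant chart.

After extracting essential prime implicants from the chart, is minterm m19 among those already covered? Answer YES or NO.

NO

[col 0] 00000*, 00001*, 00010*, 00101*, 00110*, 01000*, 01001*, 01010*, 01011*, 01100*, 01110*, 01111*, 10001*, 10010*, 10011*, 10110*, 11000*, 11001*, 11010*, 11011*, 11100*, 11101*
[col 1] -0001*, -0010*, -0110*, -1000*, -1001*, -1010*, -1011*, -1100*, 0-000*, 0-001*, 0-010*, 0-110*, 00-01, 00-10*, 000-0*, 0000-*, 01-00*, 01-10*, 01-11*, 010-0*, 010-1*, 0100-*, 0101-*, 011-0*, 0111-*, 1-001*, 1-010*, 1-011*, 10-10*, 100-1*, 1001-*, 11-00*, 11-01*, 110-0*, 110-1*, 1100-*, 1101-*, 1110-*
[col 2] --001, --010, -0-10, -1-00, -10-0*, -10-1*, -100-*, -101-*, 0--10, 0-0-0, 0-00-, 01--0, 01-1-, 010--*, 1-0-1, 1-01-, 11-0-, 110--*
[col 3] -10--
Prime implicants: --001, --010, -0-10, -1-00, -10--, 0--10, 0-0-0, 0-00-, 00-01, 01--0, 01-1-, 1-0-1, 1-01-, 11-0-
PI chart (minterm → PIs covering it):
  0 | 0-0-0,0-00-
  1 | --001,0-00-,00-01
  2 | --010,-0-10,0--10,0-0-0
  5 | 00-01  (sole → essential)
  9 | --001,-10--,0-00-
  10 | --010,-10--,0--10,0-0-0,01--0,01-1-
  11 | -10--,01-1-
  12 | -1-00,01--0
  14 | 0--10,01--0,01-1-
  15 | 01-1-  (sole → essential)
  17 | --001,1-0-1
  18 | --010,-0-10,1-01-
  19 | 1-0-1,1-01-
  22 | -0-10  (sole → essential)
  24 | -1-00,-10--,11-0-
  26 | --010,-10--,1-01-
  27 | -10--,1-0-1,1-01-
  29 | 11-0-  (sole → essential)
Essential prime implicants: -0-10, 00-01, 01-1-, 11-0-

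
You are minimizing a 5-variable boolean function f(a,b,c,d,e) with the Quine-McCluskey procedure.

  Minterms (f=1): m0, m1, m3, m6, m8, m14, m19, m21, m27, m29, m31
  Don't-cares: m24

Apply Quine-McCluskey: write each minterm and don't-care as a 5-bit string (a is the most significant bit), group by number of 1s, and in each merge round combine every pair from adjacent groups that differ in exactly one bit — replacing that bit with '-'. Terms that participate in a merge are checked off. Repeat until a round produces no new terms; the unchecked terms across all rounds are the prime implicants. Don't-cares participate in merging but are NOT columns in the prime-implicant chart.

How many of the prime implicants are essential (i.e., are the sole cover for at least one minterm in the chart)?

2

Round 0: 00000✓ 00001✓ 00011✓ 00110✓ 01000✓ 01110✓ 10011✓ 10101✓ 11000✓ 11011✓ 11101✓ 11111✓
Round 1: -0011 -1000 0-000 0-110 000-1 0000- 1-011 1-101 11-11 111-1
PIs = {-0011, -1000, 0-000, 0-110, 000-1, 0000-, 1-011, 1-101, 11-11, 111-1}
Coverage chart:
  m0: 0-000,0000-
  m1: 000-1,0000-
  m3: -0011,000-1
  m6: 0-110 ←essential
  m8: -1000,0-000
  m14: 0-110 ←essential
  m19: -0011,1-011
  m21: 1-101 ←essential
  m27: 1-011,11-11
  m29: 1-101,111-1
  m31: 11-11,111-1
Essential: 0-110, 1-101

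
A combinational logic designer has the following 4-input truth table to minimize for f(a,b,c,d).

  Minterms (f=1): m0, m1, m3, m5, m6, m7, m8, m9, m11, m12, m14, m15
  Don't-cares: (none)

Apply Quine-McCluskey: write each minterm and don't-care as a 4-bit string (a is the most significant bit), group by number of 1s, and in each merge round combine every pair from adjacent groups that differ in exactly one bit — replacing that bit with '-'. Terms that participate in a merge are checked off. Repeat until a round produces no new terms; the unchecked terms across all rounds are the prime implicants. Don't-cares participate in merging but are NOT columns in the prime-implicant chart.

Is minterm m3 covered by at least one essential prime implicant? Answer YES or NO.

Round 0: 0000✓ 0001✓ 0011✓ 0101✓ 0110✓ 0111✓ 1000✓ 1001✓ 1011✓ 1100✓ 1110✓ 1111✓
Round 1: -000✓ -001✓ -011✓ -110✓ -111✓ 0-01✓ 0-11✓ 00-1✓ 000-✓ 01-1✓ 011-✓ 1-00 1-11✓ 10-1✓ 100-✓ 11-0 111-✓
Round 2: --11 -0-1 -00- -11- 0--1
PIs = {--11, -0-1, -00-, -11-, 0--1, 1-00, 11-0}
Coverage chart:
  m0: -00- ←essential
  m1: -0-1,-00-,0--1
  m3: --11,-0-1,0--1
  m5: 0--1 ←essential
  m6: -11- ←essential
  m7: --11,-11-,0--1
  m8: -00-,1-00
  m9: -0-1,-00-
  m11: --11,-0-1
  m12: 1-00,11-0
  m14: -11-,11-0
  m15: --11,-11-
Essential: -00-, -11-, 0--1

YES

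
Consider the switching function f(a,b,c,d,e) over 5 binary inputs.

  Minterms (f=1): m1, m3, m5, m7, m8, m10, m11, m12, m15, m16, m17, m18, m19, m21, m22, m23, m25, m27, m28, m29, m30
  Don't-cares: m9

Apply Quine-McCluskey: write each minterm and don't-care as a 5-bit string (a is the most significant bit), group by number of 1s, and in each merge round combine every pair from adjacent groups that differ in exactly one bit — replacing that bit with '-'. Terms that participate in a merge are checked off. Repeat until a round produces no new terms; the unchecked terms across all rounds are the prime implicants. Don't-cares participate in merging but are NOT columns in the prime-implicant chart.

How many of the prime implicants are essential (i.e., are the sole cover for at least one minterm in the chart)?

size-2^0 implicants → 00001(✓)  00011(✓)  00101(✓)  00111(✓)  01000(✓)  01001(✓)  01010(✓)  01011(✓)  01100(✓)  01111(✓)  10000(✓)  10001(✓)  10010(✓)  10011(✓)  10101(✓)  10110(✓)  10111(✓)  11001(✓)  11011(✓)  11100(✓)  11101(✓)  11110(✓)
size-2^1 implicants → -0001(✓)  -0011(✓)  -0101(✓)  -0111(✓)  -1001(✓)  -1011(✓)  -1100  0-001(✓)  0-011(✓)  0-111(✓)  00-01(✓)  00-11(✓)  000-1(✓)  001-1(✓)  01-00  01-11(✓)  010-0(✓)  010-1(✓)  0100-(✓)  0101-(✓)  1-001(✓)  1-011(✓)  1-101(✓)  1-110  10-01(✓)  10-10(✓)  10-11(✓)  100-0(✓)  100-1(✓)  1000-(✓)  1001-(✓)  101-1(✓)  1011-(✓)  11-01(✓)  110-1(✓)  111-0  1110-
size-2^2 implicants → --001(✓)  --011(✓)  -0-01(✓)  -0-11(✓)  -00-1(✓)  -01-1(✓)  -10-1(✓)  0--11  0-0-1(✓)  00--1(✓)  010--  1--01  1-0-1(✓)  10--1(✓)  10-1-  100--
size-2^3 implicants → --0-1  -0--1
Unchecked terms (primes): --0-1, -0--1, -1100, 0--11, 01-00, 010--, 1--01, 1-110, 10-1-, 100--, 111-0, 1110-
Minterm coverage:
  m1 ⊆ --0-1,-0--1
  m3 ⊆ --0-1,-0--1,0--11
  m5 ⊆ -0--1 [E]
  m7 ⊆ -0--1,0--11
  m8 ⊆ 01-00,010--
  m10 ⊆ 010-- [E]
  m11 ⊆ --0-1,0--11,010--
  m12 ⊆ -1100,01-00
  m15 ⊆ 0--11 [E]
  m16 ⊆ 100-- [E]
  m17 ⊆ --0-1,-0--1,1--01,100--
  m18 ⊆ 10-1-,100--
  m19 ⊆ --0-1,-0--1,10-1-,100--
  m21 ⊆ -0--1,1--01
  m22 ⊆ 1-110,10-1-
  m23 ⊆ -0--1,10-1-
  m25 ⊆ --0-1,1--01
  m27 ⊆ --0-1 [E]
  m28 ⊆ -1100,111-0,1110-
  m29 ⊆ 1--01,1110-
  m30 ⊆ 1-110,111-0
E = {--0-1, -0--1, 0--11, 010--, 100--}

5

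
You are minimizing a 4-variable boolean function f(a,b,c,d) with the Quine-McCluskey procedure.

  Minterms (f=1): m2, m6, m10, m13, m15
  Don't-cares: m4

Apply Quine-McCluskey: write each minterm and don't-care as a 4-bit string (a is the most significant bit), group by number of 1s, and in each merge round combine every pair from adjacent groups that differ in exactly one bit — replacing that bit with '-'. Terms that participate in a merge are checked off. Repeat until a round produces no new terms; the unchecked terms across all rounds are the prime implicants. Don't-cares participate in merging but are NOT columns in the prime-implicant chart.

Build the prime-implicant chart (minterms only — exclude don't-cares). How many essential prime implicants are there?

[col 0] 0010*, 0100*, 0110*, 1010*, 1101*, 1111*
[col 1] -010, 0-10, 01-0, 11-1
Prime implicants: -010, 0-10, 01-0, 11-1
PI chart (minterm → PIs covering it):
  2 | -010,0-10
  6 | 0-10,01-0
  10 | -010  (sole → essential)
  13 | 11-1  (sole → essential)
  15 | 11-1  (sole → essential)
Essential prime implicants: -010, 11-1

2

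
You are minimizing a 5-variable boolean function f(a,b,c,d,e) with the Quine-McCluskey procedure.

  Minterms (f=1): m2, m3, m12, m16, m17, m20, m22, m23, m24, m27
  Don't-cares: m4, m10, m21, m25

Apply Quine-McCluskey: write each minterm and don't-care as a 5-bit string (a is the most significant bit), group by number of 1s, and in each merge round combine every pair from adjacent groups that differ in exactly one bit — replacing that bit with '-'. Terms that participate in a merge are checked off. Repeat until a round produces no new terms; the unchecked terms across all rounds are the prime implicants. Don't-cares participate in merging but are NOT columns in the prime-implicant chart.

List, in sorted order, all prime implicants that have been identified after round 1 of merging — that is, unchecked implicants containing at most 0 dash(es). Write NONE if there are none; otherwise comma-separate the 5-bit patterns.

Round 0: 00010✓ 00011✓ 00100✓ 01010✓ 01100✓ 10000✓ 10001✓ 10100✓ 10101✓ 10110✓ 10111✓ 11000✓ 11001✓ 11011✓
Round 1: -0100 0-010 0-100 0001- 1-000✓ 1-001✓ 10-00✓ 10-01✓ 1000-✓ 101-0✓ 101-1✓ 1010-✓ 1011-✓ 110-1 1100-✓
Round 2: 1-00- 10-0- 101--
PIs = {-0100, 0-010, 0-100, 0001-, 1-00-, 10-0-, 101--, 110-1}

NONE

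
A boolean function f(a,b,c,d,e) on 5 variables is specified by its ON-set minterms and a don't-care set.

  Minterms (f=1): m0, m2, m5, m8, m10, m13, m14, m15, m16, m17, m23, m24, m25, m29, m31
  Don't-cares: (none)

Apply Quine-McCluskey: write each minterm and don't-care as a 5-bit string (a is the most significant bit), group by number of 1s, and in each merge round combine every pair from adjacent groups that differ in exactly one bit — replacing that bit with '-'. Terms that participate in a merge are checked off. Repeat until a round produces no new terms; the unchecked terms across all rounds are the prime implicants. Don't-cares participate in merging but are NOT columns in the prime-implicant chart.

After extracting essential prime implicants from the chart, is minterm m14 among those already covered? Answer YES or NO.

NO

size-2^0 implicants → 00000(✓)  00010(✓)  00101(✓)  01000(✓)  01010(✓)  01101(✓)  01110(✓)  01111(✓)  10000(✓)  10001(✓)  10111(✓)  11000(✓)  11001(✓)  11101(✓)  11111(✓)
size-2^1 implicants → -0000(✓)  -1000(✓)  -1101(✓)  -1111(✓)  0-000(✓)  0-010(✓)  0-101  000-0(✓)  01-10  010-0(✓)  011-1(✓)  0111-  1-000(✓)  1-001(✓)  1-111  1000-(✓)  11-01  1100-(✓)  111-1(✓)
size-2^2 implicants → --000  -11-1  0-0-0  1-00-
Unchecked terms (primes): --000, -11-1, 0-0-0, 0-101, 01-10, 0111-, 1-00-, 1-111, 11-01
Minterm coverage:
  m0 ⊆ --000,0-0-0
  m2 ⊆ 0-0-0 [E]
  m5 ⊆ 0-101 [E]
  m8 ⊆ --000,0-0-0
  m10 ⊆ 0-0-0,01-10
  m13 ⊆ -11-1,0-101
  m14 ⊆ 01-10,0111-
  m15 ⊆ -11-1,0111-
  m16 ⊆ --000,1-00-
  m17 ⊆ 1-00- [E]
  m23 ⊆ 1-111 [E]
  m24 ⊆ --000,1-00-
  m25 ⊆ 1-00-,11-01
  m29 ⊆ -11-1,11-01
  m31 ⊆ -11-1,1-111
E = {0-0-0, 0-101, 1-00-, 1-111}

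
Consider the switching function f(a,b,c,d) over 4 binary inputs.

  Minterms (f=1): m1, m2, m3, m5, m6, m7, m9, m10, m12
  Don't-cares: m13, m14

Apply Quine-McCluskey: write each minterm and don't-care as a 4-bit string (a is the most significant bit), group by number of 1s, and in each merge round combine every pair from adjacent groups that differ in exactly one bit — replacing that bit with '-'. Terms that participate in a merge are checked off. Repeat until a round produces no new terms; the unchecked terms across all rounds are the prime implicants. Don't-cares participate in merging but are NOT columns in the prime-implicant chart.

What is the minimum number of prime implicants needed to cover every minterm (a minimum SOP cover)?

size-2^0 implicants → 0001(✓)  0010(✓)  0011(✓)  0101(✓)  0110(✓)  0111(✓)  1001(✓)  1010(✓)  1100(✓)  1101(✓)  1110(✓)
size-2^1 implicants → -001(✓)  -010(✓)  -101(✓)  -110(✓)  0-01(✓)  0-10(✓)  0-11(✓)  00-1(✓)  001-(✓)  01-1(✓)  011-(✓)  1-01(✓)  1-10(✓)  11-0  110-
size-2^2 implicants → --01  --10  0--1  0-1-
Unchecked terms (primes): --01, --10, 0--1, 0-1-, 11-0, 110-
Minterm coverage:
  m1 ⊆ --01,0--1
  m2 ⊆ --10,0-1-
  m3 ⊆ 0--1,0-1-
  m5 ⊆ --01,0--1
  m6 ⊆ --10,0-1-
  m7 ⊆ 0--1,0-1-
  m9 ⊆ --01 [E]
  m10 ⊆ --10 [E]
  m12 ⊆ 11-0,110-
E = {--01, --10}
Petrick residual → 0--1, 11-0
Cover = c'd + cd' + a'd + abd'  |cover|=4

4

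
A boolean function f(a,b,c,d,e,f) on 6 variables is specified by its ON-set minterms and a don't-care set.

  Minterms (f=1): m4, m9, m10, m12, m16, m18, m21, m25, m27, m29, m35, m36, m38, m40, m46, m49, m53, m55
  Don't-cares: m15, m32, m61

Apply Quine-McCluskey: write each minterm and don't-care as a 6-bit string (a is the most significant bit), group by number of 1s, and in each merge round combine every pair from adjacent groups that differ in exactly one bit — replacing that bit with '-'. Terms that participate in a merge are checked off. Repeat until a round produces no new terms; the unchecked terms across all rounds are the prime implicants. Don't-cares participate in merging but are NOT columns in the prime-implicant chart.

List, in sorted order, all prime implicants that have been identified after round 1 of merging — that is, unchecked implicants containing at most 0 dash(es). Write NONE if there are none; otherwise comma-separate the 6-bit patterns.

Round 0: 000100✓ 001001✓ 001010 001100✓ 001111 010000✓ 010010✓ 010101✓ 011001✓ 011011✓ 011101✓ 100000✓ 100011 100100✓ 100110✓ 101000✓ 101110✓ 110001✓ 110101✓ 110111✓ 111101✓
Round 1: -00100 -10101✓ -11101✓ 0-1001 00-100 01-101✓ 0100-0 011-01 0110-1 10-000 10-110 100-00 1001-0 11-101✓ 110-01 1101-1
Round 2: -1-101
PIs = {-00100, -1-101, 0-1001, 00-100, 001010, 001111, 0100-0, 011-01, 0110-1, 10-000, 10-110, 100-00, 100011, 1001-0, 110-01, 1101-1}

001010, 001111, 100011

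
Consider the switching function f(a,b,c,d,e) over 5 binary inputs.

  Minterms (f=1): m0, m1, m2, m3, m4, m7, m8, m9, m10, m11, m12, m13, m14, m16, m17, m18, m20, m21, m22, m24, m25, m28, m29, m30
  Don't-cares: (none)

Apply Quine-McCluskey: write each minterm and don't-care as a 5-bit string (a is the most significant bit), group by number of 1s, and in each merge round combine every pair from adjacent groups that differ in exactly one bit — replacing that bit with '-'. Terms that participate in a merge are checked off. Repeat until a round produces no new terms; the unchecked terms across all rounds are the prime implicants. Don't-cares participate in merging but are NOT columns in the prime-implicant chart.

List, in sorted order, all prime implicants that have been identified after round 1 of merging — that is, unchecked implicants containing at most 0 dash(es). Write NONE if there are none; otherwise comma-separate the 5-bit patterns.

[col 0] 00000*, 00001*, 00010*, 00011*, 00100*, 00111*, 01000*, 01001*, 01010*, 01011*, 01100*, 01101*, 01110*, 10000*, 10001*, 10010*, 10100*, 10101*, 10110*, 11000*, 11001*, 11100*, 11101*, 11110*
[col 1] -0000*, -0001*, -0010*, -0100*, -1000*, -1001*, -1100*, -1101*, -1110*, 0-000*, 0-001*, 0-010*, 0-011*, 0-100*, 00-00*, 00-11, 000-0*, 000-1*, 0000-*, 0001-*, 01-00*, 01-01*, 01-10*, 010-0*, 010-1*, 0100-*, 0101-*, 011-0*, 0110-*, 1-000*, 1-001*, 1-100*, 1-101*, 1-110*, 10-00*, 10-01*, 10-10*, 100-0*, 1000-*, 101-0*, 1010-*, 11-00*, 11-01*, 1100-*, 111-0*, 1110-*
[col 2] --000*, --001*, --100*, -0-00*, -00-0, -000-*, -1-00*, -1-01*, -100-*, -11-0, -110-*, 0--00*, 0-0-0*, 0-0-1*, 0-00-*, 0-01-*, 000--*, 01--0, 01-0-*, 010--*, 1--00*, 1--01*, 1-00-*, 1-1-0, 1-10-*, 10--0, 10-0-*, 11-0-*
[col 3] ---00, --00-, -1-0-, 0-0--, 1--0-
Prime implicants: ---00, --00-, -00-0, -1-0-, -11-0, 0-0--, 00-11, 01--0, 1--0-, 1-1-0, 10--0

NONE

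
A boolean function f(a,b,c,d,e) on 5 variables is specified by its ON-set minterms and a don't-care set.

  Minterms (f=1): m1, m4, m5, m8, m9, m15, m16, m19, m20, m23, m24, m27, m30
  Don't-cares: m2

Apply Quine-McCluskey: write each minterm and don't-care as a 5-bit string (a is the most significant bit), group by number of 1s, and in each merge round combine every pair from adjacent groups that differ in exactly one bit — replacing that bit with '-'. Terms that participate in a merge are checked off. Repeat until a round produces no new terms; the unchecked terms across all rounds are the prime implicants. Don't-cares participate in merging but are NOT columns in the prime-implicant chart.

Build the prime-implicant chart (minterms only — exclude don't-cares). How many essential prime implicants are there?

4

size-2^0 implicants → 00001(✓)  00010  00100(✓)  00101(✓)  01000(✓)  01001(✓)  01111  10000(✓)  10011(✓)  10100(✓)  10111(✓)  11000(✓)  11011(✓)  11110
size-2^1 implicants → -0100  -1000  0-001  00-01  0010-  0100-  1-000  1-011  10-00  10-11
Unchecked terms (primes): -0100, -1000, 0-001, 00-01, 00010, 0010-, 0100-, 01111, 1-000, 1-011, 10-00, 10-11, 11110
Minterm coverage:
  m1 ⊆ 0-001,00-01
  m4 ⊆ -0100,0010-
  m5 ⊆ 00-01,0010-
  m8 ⊆ -1000,0100-
  m9 ⊆ 0-001,0100-
  m15 ⊆ 01111 [E]
  m16 ⊆ 1-000,10-00
  m19 ⊆ 1-011,10-11
  m20 ⊆ -0100,10-00
  m23 ⊆ 10-11 [E]
  m24 ⊆ -1000,1-000
  m27 ⊆ 1-011 [E]
  m30 ⊆ 11110 [E]
E = {01111, 1-011, 10-11, 11110}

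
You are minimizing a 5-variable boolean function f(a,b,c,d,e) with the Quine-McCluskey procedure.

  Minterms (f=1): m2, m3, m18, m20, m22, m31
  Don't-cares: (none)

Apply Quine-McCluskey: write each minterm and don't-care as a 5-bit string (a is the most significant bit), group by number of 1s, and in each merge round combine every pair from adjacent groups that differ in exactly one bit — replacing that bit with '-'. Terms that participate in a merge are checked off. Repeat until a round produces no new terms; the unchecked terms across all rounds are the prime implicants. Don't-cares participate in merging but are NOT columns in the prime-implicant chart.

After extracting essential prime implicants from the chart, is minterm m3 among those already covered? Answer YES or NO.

[col 0] 00010*, 00011*, 10010*, 10100*, 10110*, 11111
[col 1] -0010, 0001-, 10-10, 101-0
Prime implicants: -0010, 0001-, 10-10, 101-0, 11111
PI chart (minterm → PIs covering it):
  2 | -0010,0001-
  3 | 0001-  (sole → essential)
  18 | -0010,10-10
  20 | 101-0  (sole → essential)
  22 | 10-10,101-0
  31 | 11111  (sole → essential)
Essential prime implicants: 0001-, 101-0, 11111

YES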